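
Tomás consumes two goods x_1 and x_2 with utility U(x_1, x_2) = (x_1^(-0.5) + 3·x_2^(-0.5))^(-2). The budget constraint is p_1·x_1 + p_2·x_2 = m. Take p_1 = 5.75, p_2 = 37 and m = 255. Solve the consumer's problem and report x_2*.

From the CES first-order condition, (1/3)·(x_2/x_1)^(1.5) = p_1/p_2.
Hence x_2/x_1 = (3·p_1/p_2)^(1/(1.5)), i.e. raised to the 2/3 power.
With the ratio pinned down, the budget gives x_1* = m/(p_1 + p_2·(x_2/x_1)) and x_2* = (x_2/x_1)·x_1*.
Numerically x_2/x_1 = 0.601254, so x_1* = 255/(5.75 + 37·0.601254) = 9.1083 and x_2* = 0.601254·9.1083 = 5.4764.

x_2* = 5.4764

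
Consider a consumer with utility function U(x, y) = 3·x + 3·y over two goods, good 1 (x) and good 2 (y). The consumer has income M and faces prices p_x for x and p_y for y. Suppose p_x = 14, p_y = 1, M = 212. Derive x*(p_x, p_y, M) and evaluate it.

y gives more utility per dollar, so spend all income on y: y* = M/p_y, x* = 0.
Numerically: x* = 0, y* = 212.

x* = 0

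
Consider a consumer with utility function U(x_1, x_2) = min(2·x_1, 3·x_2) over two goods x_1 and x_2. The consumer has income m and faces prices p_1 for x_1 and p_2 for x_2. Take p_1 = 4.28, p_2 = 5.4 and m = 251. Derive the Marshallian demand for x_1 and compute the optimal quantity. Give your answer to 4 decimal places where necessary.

x_1* = 31.8528

Leontief preferences: the optimum is at the kink where x_1/3 = x_2/2, i.e. x_2 = (2/3)·x_1.
Budget: p_1·x_1 + p_2·(2/3)·x_1 = m, so (3·p_1 + 2·p_2)·x_1 = 3·m.
Demand: x_1*(p_1,p_2,m) = 3·m/(3·p_1 + 2·p_2), x_2* = 2·m/(3·p_1 + 2·p_2).
Here 3·4.28 + 2·5.4 = 23.64, giving x_1* = 31.8528.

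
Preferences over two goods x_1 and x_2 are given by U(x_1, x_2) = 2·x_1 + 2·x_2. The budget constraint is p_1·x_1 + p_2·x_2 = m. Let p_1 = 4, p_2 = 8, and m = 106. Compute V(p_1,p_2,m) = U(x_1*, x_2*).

V = 53

Perfect substitutes: compare marginal utility per dollar. 2/p_1 vs 2/p_2 → 0.5 vs 0.25.
x_1 gives more utility per dollar, so spend all income on x_1: x_1* = m/p_1, x_2* = 0.
Numerically: x_1* = 26.5, x_2* = 0.
Utility at the optimum: U(26.5, 0) = 53.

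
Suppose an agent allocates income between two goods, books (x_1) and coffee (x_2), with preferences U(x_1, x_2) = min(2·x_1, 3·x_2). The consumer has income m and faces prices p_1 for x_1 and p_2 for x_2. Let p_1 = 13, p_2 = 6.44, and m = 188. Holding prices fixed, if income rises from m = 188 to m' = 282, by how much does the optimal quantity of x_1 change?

Δx_1* = 5.4356

Demand: x_1*(p_1,p_2,m) = 3·m/(3·p_1 + 2·p_2), x_2* = 2·m/(3·p_1 + 2·p_2).
Here 3·13 + 2·6.44 = 51.88, giving x_1* = 10.8712.
At m' = 282: x_1* = 16.3069. Change: 16.3069 − 10.8712 = 5.4356.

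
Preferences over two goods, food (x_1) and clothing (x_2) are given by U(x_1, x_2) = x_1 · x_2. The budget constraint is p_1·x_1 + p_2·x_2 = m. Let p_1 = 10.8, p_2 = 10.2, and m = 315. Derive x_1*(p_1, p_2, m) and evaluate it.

x_1* = 14.5833

Demand: x_1*(p_1,p_2,m) = 0.5·m/p_1 and x_2* = 0.5·m/p_2.
At p_1=10.8, p_2=10.2, m=315: x_1* = 0.5·315/10.8 = 14.5833.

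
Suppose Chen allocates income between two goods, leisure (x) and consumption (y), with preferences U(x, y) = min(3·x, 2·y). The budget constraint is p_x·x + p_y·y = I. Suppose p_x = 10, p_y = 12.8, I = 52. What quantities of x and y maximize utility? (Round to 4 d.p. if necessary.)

Demand: x*(p_x,p_y,I) = 2·I/(2·p_x + 3·p_y), y* = 3·I/(2·p_x + 3·p_y).
Here 2·10 + 3·12.8 = 58.4, giving x* = 1.7808 and y* = 2.6712.

x* = 1.7808, y* = 2.6712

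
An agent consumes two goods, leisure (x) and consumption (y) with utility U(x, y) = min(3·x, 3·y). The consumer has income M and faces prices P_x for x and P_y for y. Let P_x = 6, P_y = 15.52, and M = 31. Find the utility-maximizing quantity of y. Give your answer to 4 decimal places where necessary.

y* = 1.4405

Leontief preferences: the optimum is at the kink where x/3 = y/3, i.e. y = x.
Budget: P_x·x + P_y·x = M, so (3·P_x + 3·P_y)·x = 3·M.
Demand: x*(P_x,P_y,M) = 3·M/(3·P_x + 3·P_y), y* = 3·M/(3·P_x + 3·P_y).
Here 3·6 + 3·15.52 = 64.56, giving y* = 1.4405.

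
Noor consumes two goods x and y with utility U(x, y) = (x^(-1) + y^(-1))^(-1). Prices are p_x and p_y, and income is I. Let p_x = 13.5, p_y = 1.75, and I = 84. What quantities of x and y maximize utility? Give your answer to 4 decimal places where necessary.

x* = 4.575, y* = 12.707

From the CES first-order condition, (y/x)^(2) = p_x/p_y.
Solve for the ratio: y/x = [p_x/p_y]^(0.5).
Substitute y = (y/x)·x into the budget: x* = I/(p_x + p_y·(y/x)).
Numerically y/x = 2.77746, so x* = 84/(13.5 + 1.75·2.77746) = 4.575 and y* = 2.77746·4.575 = 12.707.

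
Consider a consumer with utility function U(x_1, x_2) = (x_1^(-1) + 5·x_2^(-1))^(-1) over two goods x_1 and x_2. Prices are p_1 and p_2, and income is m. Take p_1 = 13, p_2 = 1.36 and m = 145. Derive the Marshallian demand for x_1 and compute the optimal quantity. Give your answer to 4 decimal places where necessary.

MU_x_1 ∝ x_1^(-2), MU_x_2 ∝ 5·x_2^(-2), so MRS = (1/5)·(x_2/x_1)^(2) = p_1/p_2.
Solve for the ratio: x_2/x_1 = [5·p_1/p_2]^(0.5).
With the ratio pinned down, the budget gives x_1* = m/(p_1 + p_2·(x_2/x_1)) and x_2* = (x_2/x_1)·x_1*.
Numerically x_2/x_1 = 6.913329, so x_1* = 145/(13 + 1.36·6.913329) = 6.4726.

x_1* = 6.4726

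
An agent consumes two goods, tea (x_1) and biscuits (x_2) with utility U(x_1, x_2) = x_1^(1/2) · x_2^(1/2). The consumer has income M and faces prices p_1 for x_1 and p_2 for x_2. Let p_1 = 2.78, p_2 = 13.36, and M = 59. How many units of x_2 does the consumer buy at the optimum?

MU_x_1/MU_x_2 = (0.5·x_2)/(0.5·x_1); tangency sets this equal to p_1/p_2.
Rearranging, p_2·x_2 = p_1·x_1. Substituting into the budget gives p_1·x_1·(1 + 1) = M.
Demand: x_1*(p_1,p_2,M) = 0.5·M/p_1 and x_2* = 0.5·M/p_2.
At p_1=2.78, p_2=13.36, M=59: x_2* = 0.5·59/13.36 = 2.2081.

x_2* = 2.2081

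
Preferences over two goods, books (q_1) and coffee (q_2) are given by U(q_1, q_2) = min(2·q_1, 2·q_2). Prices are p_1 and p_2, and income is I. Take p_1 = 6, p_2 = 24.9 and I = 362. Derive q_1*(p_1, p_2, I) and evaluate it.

q_1* = 11.7152

With perfect complements, no substitution: consume in ratio q_1:q_2 = 2:2.
Budget: p_1·q_1 + p_2·q_1 = I, so (2·p_1 + 2·p_2)·q_1 = 2·I.
Demand: q_1*(p_1,p_2,I) = 2·I/(2·p_1 + 2·p_2), q_2* = 2·I/(2·p_1 + 2·p_2).
Here 2·6 + 2·24.9 = 61.8, giving q_1* = 11.7152.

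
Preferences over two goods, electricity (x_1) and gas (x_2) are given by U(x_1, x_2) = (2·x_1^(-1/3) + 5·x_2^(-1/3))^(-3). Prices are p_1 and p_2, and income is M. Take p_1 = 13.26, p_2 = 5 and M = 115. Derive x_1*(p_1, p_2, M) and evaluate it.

MRS = MU_x_1/MU_x_2 = (2/5)·(x_2/x_1)^(4/3). Set equal to p_1/p_2.
Hence x_2/x_1 = ((5/2)·p_1/p_2)^(1/(4/3)), i.e. raised to the 0.75 power.
Substitute x_2 = (x_2/x_1)·x_1 into the budget: x_1* = M/(p_1 + p_2·(x_2/x_1)).
Numerically x_2/x_1 = 4.131761, so x_1* = 115/(13.26 + 5·4.131761) = 3.3904.

x_1* = 3.3904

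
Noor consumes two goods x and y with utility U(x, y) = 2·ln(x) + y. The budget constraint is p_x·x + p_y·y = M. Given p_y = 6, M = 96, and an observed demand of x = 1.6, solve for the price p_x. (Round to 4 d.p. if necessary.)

MU_x = 2/x, MU_y = 1. Tangency: 2/x = p_x/p_y.
So x*(p_x,p_y) = 2·p_y/p_x, independent of income; and y* = (M − 2·p_y)/p_y.
Set x* = 1.6 in the demand function and solve for p_x: p_x = 7.5.

p_x = 7.5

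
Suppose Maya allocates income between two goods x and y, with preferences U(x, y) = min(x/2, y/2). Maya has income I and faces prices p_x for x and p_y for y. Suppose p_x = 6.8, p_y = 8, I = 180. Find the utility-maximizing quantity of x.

Here 2·6.8 + 2·8 = 29.6, giving x* = 12.1622.

x* = 12.1622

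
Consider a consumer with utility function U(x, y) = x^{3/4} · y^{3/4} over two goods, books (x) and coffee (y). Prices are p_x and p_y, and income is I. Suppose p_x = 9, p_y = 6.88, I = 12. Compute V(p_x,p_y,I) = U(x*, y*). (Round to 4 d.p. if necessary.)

MU_x/MU_y = (0.75·y)/(0.75·x); tangency sets this equal to p_x/p_y.
Rearranging, p_y·y = p_x·x. Substituting into the budget gives p_x·x·(1 + 1) = I.
Demand: x*(p_x,p_y,I) = 0.5·I/p_x and y* = 0.5·I/p_y.
At p_x=9, p_y=6.88, I=12: x* = 0.5·12/9 = 0.6667, y* = 0.8721.
Utility at the optimum: U(0.6667, 0.8721) = 0.6658.

V = 0.6658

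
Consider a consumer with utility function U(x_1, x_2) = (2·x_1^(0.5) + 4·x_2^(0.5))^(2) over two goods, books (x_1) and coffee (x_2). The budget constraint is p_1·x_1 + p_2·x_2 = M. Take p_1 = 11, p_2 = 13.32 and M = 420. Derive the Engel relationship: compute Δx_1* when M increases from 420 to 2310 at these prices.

Δx_1* = 39.927

MU_x_1 ∝ 2·x_1^(-0.5), MU_x_2 ∝ 4·x_2^(-0.5), so MRS = (1/2)·(x_2/x_1)^(0.5) = p_1/p_2.
Hence x_2/x_1 = (2·p_1/p_2)^(1/(0.5)), i.e. raised to the 2 power.
With the ratio pinned down, the budget gives x_1* = M/(p_1 + p_2·(x_2/x_1)) and x_2* = (x_2/x_1)·x_1*.
Numerically x_2/x_1 = 2.727953, so x_1* = 420/(11 + 13.32·2.727953) = 8.8727.
At M' = 2310: x_1* = 48.7997. Change: 48.7997 − 8.8727 = 39.927.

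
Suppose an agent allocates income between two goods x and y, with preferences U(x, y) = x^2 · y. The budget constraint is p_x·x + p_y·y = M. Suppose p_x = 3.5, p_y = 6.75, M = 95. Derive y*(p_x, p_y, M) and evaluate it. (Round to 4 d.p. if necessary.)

Tangency: MRS = 2·y/x = p_x/p_y.
So 2·p_y·y = p_x·x; combined with the budget, a share 2/3 of income goes to x.
Demand: x*(p_x,p_y,M) = 2/3·M/p_x and y* = 1/3·M/p_y.
At p_x=3.5, p_y=6.75, M=95: y* = 1/3·95/6.75 = 4.6914.

y* = 4.6914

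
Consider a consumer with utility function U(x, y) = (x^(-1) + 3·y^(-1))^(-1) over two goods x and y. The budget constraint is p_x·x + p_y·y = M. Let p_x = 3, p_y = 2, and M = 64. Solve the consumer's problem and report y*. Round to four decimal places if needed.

y* = 18.7452

From the CES first-order condition, (1/3)·(y/x)^(2) = p_x/p_y.
Solve for the ratio: y/x = [3·p_x/p_y]^(0.5).
Substitute y = (y/x)·x into the budget: x* = M/(p_x + p_y·(y/x)).
Numerically y/x = 2.12132, so x* = 64/(3 + 2·2.12132) = 8.8366 and y* = 2.12132·8.8366 = 18.7452.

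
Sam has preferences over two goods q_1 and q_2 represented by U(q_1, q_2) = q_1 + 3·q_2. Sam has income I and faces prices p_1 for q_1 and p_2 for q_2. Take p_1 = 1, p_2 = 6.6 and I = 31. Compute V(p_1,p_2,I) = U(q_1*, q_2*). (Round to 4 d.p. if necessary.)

Linear utility — the consumer picks whichever good has higher MU/price: 1/1 = 1 vs 3/6.6 = 0.4545.
q_1 gives more utility per dollar, so spend all income on q_1: q_1* = I/p_1, q_2* = 0.
Numerically: q_1* = 31, q_2* = 0.
Utility at the optimum: U(31, 0) = 31.

V = 31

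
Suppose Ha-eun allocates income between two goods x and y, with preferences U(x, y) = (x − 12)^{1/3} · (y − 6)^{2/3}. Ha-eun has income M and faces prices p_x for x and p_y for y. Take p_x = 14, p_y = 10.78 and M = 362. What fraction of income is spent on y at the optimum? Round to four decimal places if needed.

MRS = (1/2)·(y−6)/(x−12). Tangency with p_x/p_y gives y−6 = 2·(p_x/p_y)·(x−12).
After buying the subsistence bundle (12, 6), a share 1/3 of the remaining income goes to x: x* = 12 + 1/3·(M − 12p_x − 6p_y)/p_x.
Discretionary income = 362 − 12·14 − 6·10.78 = 129.32; x* = 12 + 1/3·129.32/14 = 15.079; y* = 6 + 2/3·129.32/10.78 = 13.9975.
Expenditure on y: 10.78·13.9975 = 150.8933; share = 0.4168.

share on y = 0.4168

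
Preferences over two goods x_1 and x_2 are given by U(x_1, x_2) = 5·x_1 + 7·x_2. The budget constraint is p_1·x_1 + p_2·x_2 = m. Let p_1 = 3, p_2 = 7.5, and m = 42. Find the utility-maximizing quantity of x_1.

x_1* = 14

Linear utility — the consumer picks whichever good has higher MU/price: 5/3 = 1.6667 vs 7/7.5 = 0.9333.
x_1 gives more utility per dollar, so spend all income on x_1: x_1* = m/p_1, x_2* = 0.
Numerically: x_1* = 14, x_2* = 0.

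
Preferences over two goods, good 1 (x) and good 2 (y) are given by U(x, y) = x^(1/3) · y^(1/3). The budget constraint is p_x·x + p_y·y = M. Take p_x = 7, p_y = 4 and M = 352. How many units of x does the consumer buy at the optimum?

At p_x=7, p_y=4, M=352: x* = 0.5·352/7 = 25.1429.

x* = 25.1429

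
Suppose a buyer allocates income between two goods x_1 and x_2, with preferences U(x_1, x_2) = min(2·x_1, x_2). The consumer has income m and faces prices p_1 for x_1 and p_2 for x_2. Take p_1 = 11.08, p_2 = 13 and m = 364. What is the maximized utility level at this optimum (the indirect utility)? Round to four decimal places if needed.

V = 19.6332

Leontief preferences: the optimum is at the kink where x_1/1 = x_2/2, i.e. x_2 = 2·x_1.
Budget: p_1·x_1 + p_2·2·x_1 = m, so (p_1 + 2·p_2)·x_1 = m.
Demand: x_1*(p_1,p_2,m) = m/(p_1 + 2·p_2), x_2* = 2·m/(p_1 + 2·p_2).
Here 11.08 + 2·13 = 37.08, giving x_1* = 9.8166 and x_2* = 19.6332.
Utility at the optimum: U(9.8166, 19.6332) = 19.6332.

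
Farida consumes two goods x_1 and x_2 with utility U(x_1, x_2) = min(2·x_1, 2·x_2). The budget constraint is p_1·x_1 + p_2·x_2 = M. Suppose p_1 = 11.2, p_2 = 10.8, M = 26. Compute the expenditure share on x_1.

share on x_1 = 0.5091

Leontief preferences: the optimum is at the kink where x_1/2 = x_2/2, i.e. x_2 = x_1.
Budget: p_1·x_1 + p_2·x_1 = M, so (2·p_1 + 2·p_2)·x_1 = 2·M.
Demand: x_1*(p_1,p_2,M) = 2·M/(2·p_1 + 2·p_2), x_2* = 2·M/(2·p_1 + 2·p_2).
Here 2·11.2 + 2·10.8 = 44, giving x_1* = 1.1818 and x_2* = 1.1818.
Expenditure on x_1: 11.2·1.1818 = 13.2364; share = 0.5091.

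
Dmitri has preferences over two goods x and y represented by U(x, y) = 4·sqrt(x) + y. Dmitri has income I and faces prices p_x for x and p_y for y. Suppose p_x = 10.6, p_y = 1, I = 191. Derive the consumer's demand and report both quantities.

Utility is quasi-linear in y; the FOC for x is 2/√x = p_x/p_y.
Thus x* = (2·p_y/p_x)² — independent of I — with the rest of income spent on y.
Plugging in: x* = (2·1/10.6)² = 0.0356, y* = 190.6226.

x* = 0.0356, y* = 190.6226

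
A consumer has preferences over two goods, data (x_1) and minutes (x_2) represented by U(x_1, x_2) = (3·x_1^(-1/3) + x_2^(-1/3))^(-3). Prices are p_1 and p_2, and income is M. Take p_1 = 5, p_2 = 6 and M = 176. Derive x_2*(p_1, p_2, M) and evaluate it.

x_2* = 9.2303

MRS = MU_x_1/MU_x_2 = 3·(x_2/x_1)^(4/3). Set equal to p_1/p_2.
Solve for the ratio: x_2/x_1 = [(1/3)·p_1/p_2]^(0.75).
Substitute x_2 = (x_2/x_1)·x_1 into the budget: x_1* = M/(p_1 + p_2·(x_2/x_1)).
Numerically x_2/x_1 = 0.382625, so x_1* = 176/(5 + 6·0.382625) = 24.1236 and x_2* = 0.382625·24.1236 = 9.2303.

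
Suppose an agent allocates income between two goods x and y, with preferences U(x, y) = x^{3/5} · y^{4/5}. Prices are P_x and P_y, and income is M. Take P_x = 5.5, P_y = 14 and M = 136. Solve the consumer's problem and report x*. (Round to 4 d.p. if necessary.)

x* = 10.5974

The MRS is (3/4)·y/x. Set MRS = P_x/P_y.
Rearranging, P_y·y = (4/3)·P_x·x. Substituting into the budget gives P_x·x·(1 + (4/3)) = M.
Demand: x*(P_x,P_y,M) = 3/7·M/P_x and y* = 4/7·M/P_y.
At P_x=5.5, P_y=14, M=136: x* = 3/7·136/5.5 = 10.5974.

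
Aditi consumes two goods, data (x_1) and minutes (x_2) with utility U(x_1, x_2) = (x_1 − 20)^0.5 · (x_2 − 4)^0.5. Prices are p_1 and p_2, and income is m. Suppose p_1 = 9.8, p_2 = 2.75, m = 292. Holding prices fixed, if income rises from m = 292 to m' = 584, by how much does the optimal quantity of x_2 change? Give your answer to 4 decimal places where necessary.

Δx_2* = 53.0909

Discretionary income = 292 − 20·9.8 − 4·2.75 = 85; x_2* = 4 + 0.5·85/2.75 = 19.4545.
At m' = 584: x_2* = 72.5455. Change: 72.5455 − 19.4545 = 53.0909.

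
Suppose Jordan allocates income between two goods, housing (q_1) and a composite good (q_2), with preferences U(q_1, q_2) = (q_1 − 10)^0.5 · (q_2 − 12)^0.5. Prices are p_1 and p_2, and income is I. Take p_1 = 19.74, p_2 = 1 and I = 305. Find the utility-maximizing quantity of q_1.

q_1* = 12.4215

This is Cobb-Douglas in (q_1−10, q_2−12): tangency gives 0.5·p_2·(q_2−12) = 0.5·p_1·(q_1−10).
Substituting into the budget: q_1* = 10 + 0.5·(I − 10·p_1 − 12·p_2)/p_1, and q_2* = 12 + 0.5·(…)/p_2.
Discretionary income = 305 − 10·19.74 − 12·1 = 95.6; q_1* = 10 + 0.5·95.6/19.74 = 12.4215.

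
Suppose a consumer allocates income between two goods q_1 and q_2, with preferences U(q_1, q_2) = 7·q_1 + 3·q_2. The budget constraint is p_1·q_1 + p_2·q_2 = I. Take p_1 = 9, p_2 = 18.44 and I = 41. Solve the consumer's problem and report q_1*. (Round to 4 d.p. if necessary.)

Perfect substitutes: compare marginal utility per dollar. 7/p_1 vs 3/p_2 → 0.7778 vs 0.1627.
q_1 gives more utility per dollar, so spend all income on q_1: q_1* = I/p_1, q_2* = 0.
Numerically: q_1* = 4.5556, q_2* = 0.

q_1* = 4.5556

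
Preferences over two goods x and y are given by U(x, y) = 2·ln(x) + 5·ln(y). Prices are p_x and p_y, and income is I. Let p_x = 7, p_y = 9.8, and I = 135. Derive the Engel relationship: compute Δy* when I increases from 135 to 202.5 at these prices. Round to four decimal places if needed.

Δy* = 4.9198

The MRS is (2/5)·y/x. Set MRS = p_x/p_y.
Rearranging, p_y·y = (5/2)·p_x·x. Substituting into the budget gives p_x·x·(1 + (5/2)) = I.
Demand: x*(p_x,p_y,I) = 2/7·I/p_x and y* = 5/7·I/p_y.
At p_x=7, p_y=9.8, I=135: y* = 5/7·135/9.8 = 9.8397.
At I' = 202.5: y* = 14.7595. Change: 14.7595 − 9.8397 = 4.9198.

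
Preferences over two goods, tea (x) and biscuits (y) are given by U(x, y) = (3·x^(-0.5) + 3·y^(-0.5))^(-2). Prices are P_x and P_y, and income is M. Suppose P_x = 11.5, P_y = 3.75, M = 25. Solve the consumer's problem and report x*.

x* = 1.2876

MU_x ∝ 3·x^(-1.5), MU_y ∝ 3·y^(-1.5), so MRS = (y/x)^(1.5) = P_x/P_y.
Hence y/x = (P_x/P_y)^(1/(1.5)), i.e. raised to the 2/3 power.
Substitute y = (y/x)·x into the budget: x* = M/(P_x + P_y·(y/x)).
Numerically y/x = 2.110787, so x* = 25/(11.5 + 3.75·2.110787) = 1.2876.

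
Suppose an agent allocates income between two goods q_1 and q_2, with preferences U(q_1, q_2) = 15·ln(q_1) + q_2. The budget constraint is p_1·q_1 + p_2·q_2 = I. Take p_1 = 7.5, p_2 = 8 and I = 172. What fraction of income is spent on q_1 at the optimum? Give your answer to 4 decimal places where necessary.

share on q_1 = 0.6977

MU_q_1 = 15/q_1, MU_q_2 = 1. Tangency: 15/q_1 = p_1/p_2.
So q_1*(p_1,p_2) = 15·p_2/p_1, independent of income; and q_2* = (I − 15·p_2)/p_2.
At the given prices: q_1* = 15·8/7.5 = 16, and q_2* = 6.5.
Expenditure on q_1: 7.5·16 = 120; share = 0.6977.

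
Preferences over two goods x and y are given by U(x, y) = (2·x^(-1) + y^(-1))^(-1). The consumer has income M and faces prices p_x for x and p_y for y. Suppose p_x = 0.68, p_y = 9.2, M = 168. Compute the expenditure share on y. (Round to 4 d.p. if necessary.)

share on y = 0.7223

MU_x ∝ 2·x^(-2), MU_y ∝ y^(-2), so MRS = 2·(y/x)^(2) = p_x/p_y.
Solve for the ratio: y/x = [(1/2)·p_x/p_y]^(0.5).
With the ratio pinned down, the budget gives x* = M/(p_x + p_y·(y/x)) and y* = (y/x)·x*.
Numerically y/x = 0.192241, so x* = 168/(0.68 + 9.2·0.192241) = 68.6102 and y* = 0.192241·68.6102 = 13.1897.
Expenditure on y: 9.2·13.1897 = 121.3451; share = 0.7223.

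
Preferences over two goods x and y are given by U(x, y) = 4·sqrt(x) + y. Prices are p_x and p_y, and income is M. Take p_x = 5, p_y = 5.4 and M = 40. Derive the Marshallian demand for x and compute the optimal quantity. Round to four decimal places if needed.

x* = 4.6656

Set MRS = p_x/p_y: 2·x^(−1/2) = p_x/p_y.
Thus x* = (2·p_y/p_x)² — independent of M — with the rest of income spent on y.
Plugging in: x* = (2·5.4/5)² = 4.6656.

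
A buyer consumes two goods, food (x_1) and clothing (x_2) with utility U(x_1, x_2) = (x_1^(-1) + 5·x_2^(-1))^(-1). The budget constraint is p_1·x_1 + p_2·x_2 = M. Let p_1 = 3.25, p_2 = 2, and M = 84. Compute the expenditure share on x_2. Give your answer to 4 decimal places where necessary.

share on x_2 = 0.6369

With the ratio pinned down, the budget gives x_1* = M/(p_1 + p_2·(x_2/x_1)) and x_2* = (x_2/x_1)·x_1*.
Numerically x_2/x_1 = 2.850439, so x_1* = 84/(3.25 + 2·2.850439) = 9.3846 and x_2* = 2.850439·9.3846 = 26.7501.
Expenditure on x_2: 2·26.7501 = 53.5002; share = 0.6369.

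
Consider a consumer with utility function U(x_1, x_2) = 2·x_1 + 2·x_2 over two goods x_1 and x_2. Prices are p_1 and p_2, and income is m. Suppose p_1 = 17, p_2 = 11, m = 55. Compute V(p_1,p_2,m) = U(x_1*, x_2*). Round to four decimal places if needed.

V = 10

Perfect substitutes: compare marginal utility per dollar. 2/p_1 vs 2/p_2 → 0.1176 vs 0.1818.
x_2 gives more utility per dollar, so spend all income on x_2: x_2* = m/p_2, x_1* = 0.
Numerically: x_1* = 0, x_2* = 5.
Utility at the optimum: U(0, 5) = 10.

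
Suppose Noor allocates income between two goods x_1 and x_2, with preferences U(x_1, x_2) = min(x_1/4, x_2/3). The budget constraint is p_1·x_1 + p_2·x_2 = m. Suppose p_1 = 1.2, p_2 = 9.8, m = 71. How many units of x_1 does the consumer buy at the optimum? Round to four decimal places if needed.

With perfect complements, no substitution: consume in ratio x_1:x_2 = 4:3.
Budget: p_1·x_1 + p_2·(3/4)·x_1 = m, so (4·p_1 + 3·p_2)·x_1 = 4·m.
Demand: x_1*(p_1,p_2,m) = 4·m/(4·p_1 + 3·p_2), x_2* = 3·m/(4·p_1 + 3·p_2).
Here 4·1.2 + 3·9.8 = 34.2, giving x_1* = 8.3041.

x_1* = 8.3041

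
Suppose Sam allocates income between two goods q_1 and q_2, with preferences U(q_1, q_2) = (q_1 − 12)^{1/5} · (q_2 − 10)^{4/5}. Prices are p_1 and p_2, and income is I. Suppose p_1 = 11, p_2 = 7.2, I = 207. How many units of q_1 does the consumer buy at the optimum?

q_1* = 12.0545

This is Cobb-Douglas in (q_1−12, q_2−10): tangency gives 0.2·p_2·(q_2−10) = 0.8·p_1·(q_1−12).
Substituting into the budget: q_1* = 12 + 0.2·(I − 12·p_1 − 10·p_2)/p_1, and q_2* = 10 + 0.8·(…)/p_2.
Discretionary income = 207 − 12·11 − 10·7.2 = 3; q_1* = 12 + 0.2·3/11 = 12.0545.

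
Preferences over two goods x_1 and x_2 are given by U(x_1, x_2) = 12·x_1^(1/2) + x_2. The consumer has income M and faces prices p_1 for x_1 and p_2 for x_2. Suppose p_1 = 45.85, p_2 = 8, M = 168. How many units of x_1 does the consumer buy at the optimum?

Utility is quasi-linear in x_2; the FOC for x_1 is 6/√x_1 = p_1/p_2.
Solve: √x_1 = 6·p_2/p_1, so x_1*(p_1,p_2) = (6·p_2/p_1)², and x_2* = (M − p_1·x_1*)/p_2.
Plugging in: x_1* = (6·8/45.85)² = 1.096.

x_1* = 1.096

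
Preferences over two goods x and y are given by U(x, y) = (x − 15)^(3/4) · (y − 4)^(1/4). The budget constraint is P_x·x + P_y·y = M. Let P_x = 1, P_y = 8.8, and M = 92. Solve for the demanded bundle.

Let x' = x−15, y' = y−4. MRS = 3·y'/x' = P_x/P_y.
After buying the subsistence bundle (15, 4), a share 0.75 of the remaining income goes to x: x* = 15 + 0.75·(M − 15P_x − 4P_y)/P_x.
Discretionary income = 92 − 15·1 − 4·8.8 = 41.8; x* = 15 + 0.75·41.8/1 = 46.35; y* = 4 + 0.25·41.8/8.8 = 5.1875.

x* = 46.35, y* = 5.1875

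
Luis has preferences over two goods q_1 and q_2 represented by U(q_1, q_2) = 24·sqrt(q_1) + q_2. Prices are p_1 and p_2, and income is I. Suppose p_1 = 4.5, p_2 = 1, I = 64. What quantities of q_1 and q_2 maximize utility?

Thus q_1* = (12·p_2/p_1)² — independent of I — with the rest of income spent on q_2.
Plugging in: q_1* = (12·1/4.5)² = 7.1111, q_2* = 32.

q_1* = 7.1111, q_2* = 32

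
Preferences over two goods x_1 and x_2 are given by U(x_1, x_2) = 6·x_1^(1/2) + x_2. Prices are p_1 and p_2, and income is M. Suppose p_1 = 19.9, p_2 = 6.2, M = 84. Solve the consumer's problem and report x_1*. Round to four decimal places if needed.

Thus x_1* = (3·p_2/p_1)² — independent of M — with the rest of income spent on x_2.
Plugging in: x_1* = (3·6.2/19.9)² = 0.8736.

x_1* = 0.8736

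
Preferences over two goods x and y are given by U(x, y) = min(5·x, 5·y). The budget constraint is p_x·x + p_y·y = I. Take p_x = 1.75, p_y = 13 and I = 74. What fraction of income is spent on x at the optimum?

Leontief preferences: the optimum is at the kink where x/5 = y/5, i.e. y = x.
Budget: p_x·x + p_y·x = I, so (5·p_x + 5·p_y)·x = 5·I.
Demand: x*(p_x,p_y,I) = 5·I/(5·p_x + 5·p_y), y* = 5·I/(5·p_x + 5·p_y).
Here 5·1.75 + 5·13 = 73.75, giving x* = 5.0169 and y* = 5.0169.
Expenditure on x: 1.75·5.0169 = 8.7797; share = 0.1186.

share on x = 0.1186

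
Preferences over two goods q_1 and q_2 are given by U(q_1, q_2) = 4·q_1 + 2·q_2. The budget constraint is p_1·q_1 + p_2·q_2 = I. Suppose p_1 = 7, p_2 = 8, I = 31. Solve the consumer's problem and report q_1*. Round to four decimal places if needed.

q_1* = 4.4286

Linear utility — the consumer picks whichever good has higher MU/price: 4/7 = 0.5714 vs 2/8 = 0.25.
q_1 gives more utility per dollar, so spend all income on q_1: q_1* = I/p_1, q_2* = 0.
Numerically: q_1* = 4.4286, q_2* = 0.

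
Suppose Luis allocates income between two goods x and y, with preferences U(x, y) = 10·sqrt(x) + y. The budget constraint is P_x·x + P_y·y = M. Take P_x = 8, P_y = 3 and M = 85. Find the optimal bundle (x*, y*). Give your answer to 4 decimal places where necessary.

x* = 3.5156, y* = 18.9583

Utility is quasi-linear in y; the FOC for x is 5/√x = P_x/P_y.
Solve: √x = 5·P_y/P_x, so x*(P_x,P_y) = (5·P_y/P_x)², and y* = (M − P_x·x*)/P_y.
Plugging in: x* = (5·3/8)² = 3.5156, y* = 18.9583.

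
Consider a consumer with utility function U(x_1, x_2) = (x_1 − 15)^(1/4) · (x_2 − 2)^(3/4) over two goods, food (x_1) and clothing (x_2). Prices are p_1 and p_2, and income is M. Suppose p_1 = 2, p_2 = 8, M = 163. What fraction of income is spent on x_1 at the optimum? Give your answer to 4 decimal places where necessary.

share on x_1 = 0.3635

This is Cobb-Douglas in (x_1−15, x_2−2): tangency gives 0.25·p_2·(x_2−2) = 0.75·p_1·(x_1−15).
Substituting into the budget: x_1* = 15 + 0.25·(M − 15·p_1 − 2·p_2)/p_1, and x_2* = 2 + 0.75·(…)/p_2.
Discretionary income = 163 − 15·2 − 2·8 = 117; x_1* = 15 + 0.25·117/2 = 29.625; x_2* = 2 + 0.75·117/8 = 12.9688.
Expenditure on x_1: 2·29.625 = 59.25; share = 0.3635.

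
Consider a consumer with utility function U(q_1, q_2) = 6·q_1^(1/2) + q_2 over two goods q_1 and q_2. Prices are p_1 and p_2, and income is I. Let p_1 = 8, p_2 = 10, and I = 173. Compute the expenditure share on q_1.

share on q_1 = 0.6503

Solve: √q_1 = 3·p_2/p_1, so q_1*(p_1,p_2) = (3·p_2/p_1)², and q_2* = (I − p_1·q_1*)/p_2.
Plugging in: q_1* = (3·10/8)² = 14.0625, q_2* = 6.05.
Expenditure on q_1: 8·14.0625 = 112.5; share = 0.6503.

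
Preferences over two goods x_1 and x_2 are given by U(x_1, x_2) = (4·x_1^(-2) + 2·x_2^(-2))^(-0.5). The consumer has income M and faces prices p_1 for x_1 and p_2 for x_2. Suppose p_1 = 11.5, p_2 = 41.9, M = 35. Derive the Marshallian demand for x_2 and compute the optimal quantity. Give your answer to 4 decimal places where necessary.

x_2* = 0.5452

MU_x_1 ∝ 4·x_1^(-3), MU_x_2 ∝ 2·x_2^(-3), so MRS = 2·(x_2/x_1)^(3) = p_1/p_2.
Solve for the ratio: x_2/x_1 = [(1/2)·p_1/p_2]^(1/3).
With the ratio pinned down, the budget gives x_1* = M/(p_1 + p_2·(x_2/x_1)) and x_2* = (x_2/x_1)·x_1*.
Numerically x_2/x_1 = 0.515804, so x_1* = 35/(11.5 + 41.9·0.515804) = 1.057 and x_2* = 0.515804·1.057 = 0.5452.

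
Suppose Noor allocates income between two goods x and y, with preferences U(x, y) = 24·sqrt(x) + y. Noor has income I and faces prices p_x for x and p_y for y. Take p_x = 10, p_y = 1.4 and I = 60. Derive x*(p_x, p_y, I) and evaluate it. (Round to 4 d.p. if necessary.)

Plugging in: x* = (12·1.4/10)² = 2.8224.

x* = 2.8224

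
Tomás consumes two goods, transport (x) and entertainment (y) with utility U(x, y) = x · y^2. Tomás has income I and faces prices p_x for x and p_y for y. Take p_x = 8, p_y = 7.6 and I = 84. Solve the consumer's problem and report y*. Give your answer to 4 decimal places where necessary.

MU_x/MU_y = (y)/(2·x); tangency sets this equal to p_x/p_y.
So p_y·y = 2·p_x·x; combined with the budget, a share 1/3 of income goes to x.
Demand: x*(p_x,p_y,I) = 1/3·I/p_x and y* = 2/3·I/p_y.
At p_x=8, p_y=7.6, I=84: y* = 2/3·84/7.6 = 7.3684.

y* = 7.3684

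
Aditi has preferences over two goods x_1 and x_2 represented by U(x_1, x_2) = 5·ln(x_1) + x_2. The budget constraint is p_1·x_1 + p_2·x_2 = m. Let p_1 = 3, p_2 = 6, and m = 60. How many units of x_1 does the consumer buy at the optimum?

x_1* = 10

MU_x_1 = 5/x_1, MU_x_2 = 1. Tangency: 5/x_1 = p_1/p_2.
So x_1*(p_1,p_2) = 5·p_2/p_1, independent of income; and x_2* = (m − 5·p_2)/p_2.
At the given prices: x_1* = 5·6/3 = 10.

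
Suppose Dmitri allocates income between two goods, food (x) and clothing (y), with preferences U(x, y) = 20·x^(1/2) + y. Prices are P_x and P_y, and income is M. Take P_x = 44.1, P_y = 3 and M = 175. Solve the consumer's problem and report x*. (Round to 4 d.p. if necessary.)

Set MRS = P_x/P_y: 10·x^(−1/2) = P_x/P_y.
Solve: √x = 10·P_y/P_x, so x*(P_x,P_y) = (10·P_y/P_x)², and y* = (M − P_x·x*)/P_y.
Plugging in: x* = (10·3/44.1)² = 0.4628.

x* = 0.4628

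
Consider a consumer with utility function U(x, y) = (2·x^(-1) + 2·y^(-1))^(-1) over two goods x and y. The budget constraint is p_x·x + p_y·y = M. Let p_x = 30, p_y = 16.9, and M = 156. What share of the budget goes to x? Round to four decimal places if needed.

share on x = 0.5712

With the ratio pinned down, the budget gives x* = M/(p_x + p_y·(y/x)) and y* = (y/x)·x*.
Numerically y/x = 1.332347, so x* = 156/(30 + 16.9·1.332347) = 2.9705 and y* = 1.332347·2.9705 = 3.9577.
Expenditure on x: 30·2.9705 = 89.1146; share = 0.5712.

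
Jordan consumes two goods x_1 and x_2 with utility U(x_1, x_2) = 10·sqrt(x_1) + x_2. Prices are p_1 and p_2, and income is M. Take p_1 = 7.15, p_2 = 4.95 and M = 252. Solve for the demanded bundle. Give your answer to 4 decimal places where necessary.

x_1* = 11.9822, x_2* = 33.6014

Set MRS = p_1/p_2: 5·x_1^(−1/2) = p_1/p_2.
Solve: √x_1 = 5·p_2/p_1, so x_1*(p_1,p_2) = (5·p_2/p_1)², and x_2* = (M − p_1·x_1*)/p_2.
Plugging in: x_1* = (5·4.95/7.15)² = 11.9822, x_2* = 33.6014.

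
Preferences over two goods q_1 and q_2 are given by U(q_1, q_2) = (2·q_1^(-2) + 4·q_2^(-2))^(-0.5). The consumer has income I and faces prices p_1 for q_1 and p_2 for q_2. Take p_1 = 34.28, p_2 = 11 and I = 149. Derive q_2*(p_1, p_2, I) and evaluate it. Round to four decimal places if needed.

From the CES first-order condition, (1/2)·(q_2/q_1)^(3) = p_1/p_2.
Hence q_2/q_1 = (2·p_1/p_2)^(1/(3)), i.e. raised to the 1/3 power.
Substitute q_2 = (q_2/q_1)·q_1 into the budget: q_1* = I/(p_1 + p_2·(q_2/q_1)).
Numerically q_2/q_1 = 1.840317, so q_1* = 149/(34.28 + 11·1.840317) = 2.7328 and q_2* = 1.840317·2.7328 = 5.0292.

q_2* = 5.0292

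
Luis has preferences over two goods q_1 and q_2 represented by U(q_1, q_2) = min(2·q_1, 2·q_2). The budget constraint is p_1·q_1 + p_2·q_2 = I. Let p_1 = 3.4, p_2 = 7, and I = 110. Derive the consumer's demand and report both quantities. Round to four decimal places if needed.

q_1* = 10.5769, q_2* = 10.5769

Leontief preferences: the optimum is at the kink where q_1/2 = q_2/2, i.e. q_2 = q_1.
Budget: p_1·q_1 + p_2·q_1 = I, so (2·p_1 + 2·p_2)·q_1 = 2·I.
Demand: q_1*(p_1,p_2,I) = 2·I/(2·p_1 + 2·p_2), q_2* = 2·I/(2·p_1 + 2·p_2).
Here 2·3.4 + 2·7 = 20.8, giving q_1* = 10.5769 and q_2* = 10.5769.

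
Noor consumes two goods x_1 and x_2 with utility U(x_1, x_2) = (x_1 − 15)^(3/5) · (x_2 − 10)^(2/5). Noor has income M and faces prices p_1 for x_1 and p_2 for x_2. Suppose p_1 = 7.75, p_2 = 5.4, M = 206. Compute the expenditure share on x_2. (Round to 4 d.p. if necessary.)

This is Cobb-Douglas in (x_1−15, x_2−10): tangency gives 0.6·p_2·(x_2−10) = 0.4·p_1·(x_1−15).
After buying the subsistence bundle (15, 10), a share 0.6 of the remaining income goes to x_1: x_1* = 15 + 0.6·(M − 15p_1 − 10p_2)/p_1.
Discretionary income = 206 − 15·7.75 − 10·5.4 = 35.75; x_1* = 15 + 0.6·35.75/7.75 = 17.7677; x_2* = 10 + 0.4·35.75/5.4 = 12.6481.
Expenditure on x_2: 5.4·12.6481 = 68.3; share = 0.3316.

share on x_2 = 0.3316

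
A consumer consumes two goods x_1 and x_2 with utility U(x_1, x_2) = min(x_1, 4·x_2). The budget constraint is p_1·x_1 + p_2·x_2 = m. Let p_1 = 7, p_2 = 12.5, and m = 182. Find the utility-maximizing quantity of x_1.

x_1* = 17.9753

Leontief preferences: the optimum is at the kink where x_1/4 = x_2/1, i.e. x_2 = (1/4)·x_1.
Budget: p_1·x_1 + p_2·(1/4)·x_1 = m, so (4·p_1 + p_2)·x_1 = 4·m.
Demand: x_1*(p_1,p_2,m) = 4·m/(4·p_1 + p_2), x_2* = m/(4·p_1 + p_2).
Here 4·7 + 12.5 = 40.5, giving x_1* = 17.9753.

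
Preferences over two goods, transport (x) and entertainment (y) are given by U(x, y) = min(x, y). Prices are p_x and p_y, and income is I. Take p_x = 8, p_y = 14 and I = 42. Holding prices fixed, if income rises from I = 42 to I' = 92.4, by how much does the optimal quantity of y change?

With perfect complements, no substitution: consume in ratio x:y = 1:1.
Budget: p_x·x + p_y·x = I, so (p_x + p_y)·x = I.
Demand: x*(p_x,p_y,I) = I/(p_x + p_y), y* = I/(p_x + p_y).
Here 8 + 14 = 22, giving y* = 1.9091.
At I' = 92.4: y* = 4.2. Change: 4.2 − 1.9091 = 2.2909.

Δy* = 2.2909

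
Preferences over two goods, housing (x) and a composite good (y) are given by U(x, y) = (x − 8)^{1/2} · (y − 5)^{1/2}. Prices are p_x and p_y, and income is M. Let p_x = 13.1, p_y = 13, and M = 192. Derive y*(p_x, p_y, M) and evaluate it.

This is Cobb-Douglas in (x−8, y−5): tangency gives 0.5·p_y·(y−5) = 0.5·p_x·(x−8).
Substituting into the budget: x* = 8 + 0.5·(M − 8·p_x − 5·p_y)/p_x, and y* = 5 + 0.5·(…)/p_y.
Discretionary income = 192 − 8·13.1 − 5·13 = 22.2; y* = 5 + 0.5·22.2/13 = 5.8538.

y* = 5.8538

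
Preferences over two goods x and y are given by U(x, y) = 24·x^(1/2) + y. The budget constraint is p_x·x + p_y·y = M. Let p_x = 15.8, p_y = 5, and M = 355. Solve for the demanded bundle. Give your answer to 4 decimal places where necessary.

Set MRS = p_x/p_y: 12·x^(−1/2) = p_x/p_y.
Thus x* = (12·p_y/p_x)² — independent of M — with the rest of income spent on y.
Plugging in: x* = (12·5/15.8)² = 14.4208, y* = 25.4304.

x* = 14.4208, y* = 25.4304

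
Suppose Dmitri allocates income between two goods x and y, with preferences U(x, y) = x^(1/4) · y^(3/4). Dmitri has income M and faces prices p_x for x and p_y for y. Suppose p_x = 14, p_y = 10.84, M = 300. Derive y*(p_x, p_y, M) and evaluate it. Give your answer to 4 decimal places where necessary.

The MRS is (1/3)·y/x. Set MRS = p_x/p_y.
So 0.25·p_y·y = 0.75·p_x·x; combined with the budget, a share 0.25 of income goes to x.
Demand: x*(p_x,p_y,M) = 0.25·M/p_x and y* = 0.75·M/p_y.
At p_x=14, p_y=10.84, M=300: y* = 0.75·300/10.84 = 20.7565.

y* = 20.7565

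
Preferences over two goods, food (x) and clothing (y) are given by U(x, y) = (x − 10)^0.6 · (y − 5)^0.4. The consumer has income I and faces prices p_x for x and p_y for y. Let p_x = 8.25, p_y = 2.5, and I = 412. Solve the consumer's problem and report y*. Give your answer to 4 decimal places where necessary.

MRS = (3/2)·(y−5)/(x−10). Tangency with p_x/p_y gives y−5 = (2/3)·(p_x/p_y)·(x−10).
Substituting into the budget: x* = 10 + 0.6·(I − 10·p_x − 5·p_y)/p_x, and y* = 5 + 0.4·(…)/p_y.
Discretionary income = 412 − 10·8.25 − 5·2.5 = 317; y* = 5 + 0.4·317/2.5 = 55.72.

y* = 55.72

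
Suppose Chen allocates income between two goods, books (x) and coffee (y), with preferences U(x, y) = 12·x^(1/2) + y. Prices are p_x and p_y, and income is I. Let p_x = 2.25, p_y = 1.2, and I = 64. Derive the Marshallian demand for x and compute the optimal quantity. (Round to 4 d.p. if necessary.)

x* = 10.24

MU_x = 6/√x, MU_y = 1. Tangency: 6/√x = p_x/p_y.
Solve: √x = 6·p_y/p_x, so x*(p_x,p_y) = (6·p_y/p_x)², and y* = (I − p_x·x*)/p_y.
Plugging in: x* = (6·1.2/2.25)² = 10.24.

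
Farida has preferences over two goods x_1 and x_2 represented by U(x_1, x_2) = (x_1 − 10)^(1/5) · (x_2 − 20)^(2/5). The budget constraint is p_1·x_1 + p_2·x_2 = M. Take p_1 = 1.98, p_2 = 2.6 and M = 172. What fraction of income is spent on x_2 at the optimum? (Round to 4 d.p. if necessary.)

share on x_2 = 0.6907

After buying the subsistence bundle (10, 20), a share 1/3 of the remaining income goes to x_1: x_1* = 10 + 1/3·(M − 10p_1 − 20p_2)/p_1.
Discretionary income = 172 − 10·1.98 − 20·2.6 = 100.2; x_1* = 10 + 1/3·100.2/1.98 = 26.8687; x_2* = 20 + 2/3·100.2/2.6 = 45.6923.
Expenditure on x_2: 2.6·45.6923 = 118.8; share = 0.6907.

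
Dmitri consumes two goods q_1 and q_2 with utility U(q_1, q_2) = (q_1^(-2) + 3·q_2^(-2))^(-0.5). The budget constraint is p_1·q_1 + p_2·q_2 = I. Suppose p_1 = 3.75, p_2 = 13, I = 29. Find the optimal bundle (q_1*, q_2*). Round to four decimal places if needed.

From the CES first-order condition, (1/3)·(q_2/q_1)^(3) = p_1/p_2.
Hence q_2/q_1 = (3·p_1/p_2)^(1/(3)), i.e. raised to the 1/3 power.
With the ratio pinned down, the budget gives q_1* = I/(p_1 + p_2·(q_2/q_1)) and q_2* = (q_2/q_1)·q_1*.
Numerically q_2/q_1 = 0.952949, so q_1* = 29/(3.75 + 13·0.952949) = 1.797 and q_2* = 0.952949·1.797 = 1.7124.

q_1* = 1.797, q_2* = 1.7124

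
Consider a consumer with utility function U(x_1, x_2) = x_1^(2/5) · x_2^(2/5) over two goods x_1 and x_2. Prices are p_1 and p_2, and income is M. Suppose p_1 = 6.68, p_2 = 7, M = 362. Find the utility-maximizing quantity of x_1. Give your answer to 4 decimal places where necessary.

x_1* = 27.0958

Demand: x_1*(p_1,p_2,M) = 0.5·M/p_1 and x_2* = 0.5·M/p_2.
At p_1=6.68, p_2=7, M=362: x_1* = 0.5·362/6.68 = 27.0958.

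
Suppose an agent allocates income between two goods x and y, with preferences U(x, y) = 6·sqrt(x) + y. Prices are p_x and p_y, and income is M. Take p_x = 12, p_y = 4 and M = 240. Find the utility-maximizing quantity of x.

MU_x = 3/√x, MU_y = 1. Tangency: 3/√x = p_x/p_y.
Solve: √x = 3·p_y/p_x, so x*(p_x,p_y) = (3·p_y/p_x)², and y* = (M − p_x·x*)/p_y.
Plugging in: x* = (3·4/12)² = 1.

x* = 1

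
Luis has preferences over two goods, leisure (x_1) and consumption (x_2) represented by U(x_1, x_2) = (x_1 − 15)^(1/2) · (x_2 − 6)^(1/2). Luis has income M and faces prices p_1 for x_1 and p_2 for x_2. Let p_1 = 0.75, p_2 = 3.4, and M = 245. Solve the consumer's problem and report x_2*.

Substituting into the budget: x_1* = 15 + 0.5·(M − 15·p_1 − 6·p_2)/p_1, and x_2* = 6 + 0.5·(…)/p_2.
Discretionary income = 245 − 15·0.75 − 6·3.4 = 213.35; x_2* = 6 + 0.5·213.35/3.4 = 37.375.

x_2* = 37.375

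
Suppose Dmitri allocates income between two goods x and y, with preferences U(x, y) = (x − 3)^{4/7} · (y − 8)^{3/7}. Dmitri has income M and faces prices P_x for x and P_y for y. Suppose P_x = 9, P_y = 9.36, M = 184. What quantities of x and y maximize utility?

x* = 8.214, y* = 11.7601

After buying the subsistence bundle (3, 8), a share 4/7 of the remaining income goes to x: x* = 3 + 4/7·(M − 3P_x − 8P_y)/P_x.
Discretionary income = 184 − 3·9 − 8·9.36 = 82.12; x* = 3 + 4/7·82.12/9 = 8.214; y* = 8 + 3/7·82.12/9.36 = 11.7601.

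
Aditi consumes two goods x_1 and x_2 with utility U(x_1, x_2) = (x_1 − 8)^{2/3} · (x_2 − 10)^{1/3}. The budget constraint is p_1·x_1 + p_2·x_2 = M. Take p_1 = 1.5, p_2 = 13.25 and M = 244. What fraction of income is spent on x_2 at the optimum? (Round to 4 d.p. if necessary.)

Let x_1' = x_1−8, x_2' = x_2−10. MRS = 2·x_2'/x_1' = p_1/p_2.
After buying the subsistence bundle (8, 10), a share 2/3 of the remaining income goes to x_1: x_1* = 8 + 2/3·(M − 8p_1 − 10p_2)/p_1.
Discretionary income = 244 − 8·1.5 − 10·13.25 = 99.5; x_1* = 8 + 2/3·99.5/1.5 = 52.2222; x_2* = 10 + 1/3·99.5/13.25 = 12.5031.
Expenditure on x_2: 13.25·12.5031 = 165.6667; share = 0.679.

share on x_2 = 0.679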